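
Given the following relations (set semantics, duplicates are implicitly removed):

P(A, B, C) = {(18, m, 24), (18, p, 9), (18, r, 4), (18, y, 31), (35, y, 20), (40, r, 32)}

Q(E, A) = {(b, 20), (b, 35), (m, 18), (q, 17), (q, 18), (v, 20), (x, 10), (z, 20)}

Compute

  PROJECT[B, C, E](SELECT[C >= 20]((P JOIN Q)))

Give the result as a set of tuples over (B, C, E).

Joining P and Q on A yields {(18, m, 24, m), (18, m, 24, q), (18, p, 9, m), (18, p, 9, q), (18, r, 4, m), (18, r, 4, q), (18, y, 31, m), (18, y, 31, q), (35, y, 20, b)}.
Filtering on C >= 20 leaves {(18, m, 24, m), (18, m, 24, q), (18, y, 31, m), (18, y, 31, q), (35, y, 20, b)}.
Projecting to B, C, E: {(m, 24, m), (m, 24, q), (y, 20, b), (y, 31, m), (y, 31, q)}

{(m, 24, m), (m, 24, q), (y, 20, b), (y, 31, m), (y, 31, q)}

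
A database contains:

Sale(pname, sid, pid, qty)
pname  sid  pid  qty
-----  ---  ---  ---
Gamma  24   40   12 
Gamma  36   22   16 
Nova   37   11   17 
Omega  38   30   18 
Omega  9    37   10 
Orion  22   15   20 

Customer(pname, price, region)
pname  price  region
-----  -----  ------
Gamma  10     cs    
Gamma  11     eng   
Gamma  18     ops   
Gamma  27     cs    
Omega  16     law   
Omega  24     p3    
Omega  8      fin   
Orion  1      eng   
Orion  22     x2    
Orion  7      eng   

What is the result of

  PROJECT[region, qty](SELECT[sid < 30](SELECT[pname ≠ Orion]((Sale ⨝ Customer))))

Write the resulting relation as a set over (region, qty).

{(cs, 12), (eng, 12), (fin, 10), (law, 10), (ops, 12), (p3, 10)}

Natural join on pname: {(Gamma, 24, 40, 12, 10, cs), (Gamma, 24, 40, 12, 11, eng), (Gamma, 24, 40, 12, 18, ops), (Gamma, 24, 40, 12, 27, cs), (Gamma, 36, 22, 16, 10, cs), (Gamma, 36, 22, 16, 11, eng), (Gamma, 36, 22, 16, 18, ops), (Gamma, 36, 22, 16, 27, cs), (Omega, 38, 30, 18, 16, law), (Omega, 38, 30, 18, 24, p3), (Omega, 38, 30, 18, 8, fin), (Omega, 9, 37, 10, 16, law), (Omega, 9, 37, 10, 24, p3), (Omega, 9, 37, 10, 8, fin), (Orion, 22, 15, 20, 1, eng), (Orion, 22, 15, 20, 22, x2), (Orion, 22, 15, 20, 7, eng)}
Selection pname ≠ Orion: {(Gamma, 24, 40, 12, 10, cs), (Gamma, 24, 40, 12, 11, eng), (Gamma, 24, 40, 12, 18, ops), (Gamma, 24, 40, 12, 27, cs), (Gamma, 36, 22, 16, 10, cs), (Gamma, 36, 22, 16, 11, eng), (Gamma, 36, 22, 16, 18, ops), (Gamma, 36, 22, 16, 27, cs), (Omega, 38, 30, 18, 16, law), (Omega, 38, 30, 18, 24, p3), (Omega, 38, 30, 18, 8, fin), (Omega, 9, 37, 10, 16, law), (Omega, 9, 37, 10, 24, p3), (Omega, 9, 37, 10, 8, fin)}
Selection sid < 30: {(Gamma, 24, 40, 12, 10, cs), (Gamma, 24, 40, 12, 11, eng), (Gamma, 24, 40, 12, 18, ops), (Gamma, 24, 40, 12, 27, cs), (Omega, 9, 37, 10, 16, law), (Omega, 9, 37, 10, 24, p3), (Omega, 9, 37, 10, 8, fin)}
π[region, qty]: project onto (region, qty) (1 duplicate(s) eliminated) → {(cs, 12), (eng, 12), (fin, 10), (law, 10), (ops, 12), (p3, 10)}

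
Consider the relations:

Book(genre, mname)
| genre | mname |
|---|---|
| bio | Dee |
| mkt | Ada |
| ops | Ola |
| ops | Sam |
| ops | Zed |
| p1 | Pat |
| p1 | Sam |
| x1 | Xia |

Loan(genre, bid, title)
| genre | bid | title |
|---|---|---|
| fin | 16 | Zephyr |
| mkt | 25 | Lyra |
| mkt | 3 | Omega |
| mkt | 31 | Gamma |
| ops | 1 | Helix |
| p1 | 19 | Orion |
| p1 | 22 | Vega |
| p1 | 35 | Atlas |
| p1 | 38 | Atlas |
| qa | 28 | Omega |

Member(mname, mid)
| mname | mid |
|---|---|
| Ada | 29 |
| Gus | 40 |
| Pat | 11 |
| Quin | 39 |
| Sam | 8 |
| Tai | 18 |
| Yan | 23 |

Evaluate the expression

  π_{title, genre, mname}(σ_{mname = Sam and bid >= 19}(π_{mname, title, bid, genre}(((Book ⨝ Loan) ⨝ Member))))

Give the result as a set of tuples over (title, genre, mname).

{(Atlas, p1, Sam), (Orion, p1, Sam), (Vega, p1, Sam)}

Natural join on genre: {(mkt, Ada, 25, Lyra), (mkt, Ada, 3, Omega), (mkt, Ada, 31, Gamma), (ops, Ola, 1, Helix), (ops, Sam, 1, Helix), (ops, Zed, 1, Helix), (p1, Pat, 19, Orion), (p1, Pat, 22, Vega), (p1, Pat, 35, Atlas), (p1, Pat, 38, Atlas), (p1, Sam, 19, Orion), (p1, Sam, 22, Vega), (p1, Sam, 35, Atlas), (p1, Sam, 38, Atlas)}
Natural join on mname: {(mkt, Ada, 25, Lyra, 29), (mkt, Ada, 3, Omega, 29), (mkt, Ada, 31, Gamma, 29), (ops, Sam, 1, Helix, 8), (p1, Pat, 19, Orion, 11), (p1, Pat, 22, Vega, 11), (p1, Pat, 35, Atlas, 11), (p1, Pat, 38, Atlas, 11), (p1, Sam, 19, Orion, 8), (p1, Sam, 22, Vega, 8), (p1, Sam, 35, Atlas, 8), (p1, Sam, 38, Atlas, 8)}
π[mname, title, bid, genre]: project onto (mname, title, bid, genre) → {(Ada, Gamma, 31, mkt), (Ada, Lyra, 25, mkt), (Ada, Omega, 3, mkt), (Pat, Atlas, 35, p1), (Pat, Atlas, 38, p1), (Pat, Orion, 19, p1), (Pat, Vega, 22, p1), (Sam, Atlas, 35, p1), (Sam, Atlas, 38, p1), (Sam, Helix, 1, ops), (Sam, Orion, 19, p1), (Sam, Vega, 22, p1)}
Filtering on mname = Sam and bid >= 19 leaves {(Sam, Atlas, 35, p1), (Sam, Atlas, 38, p1), (Sam, Orion, 19, p1), (Sam, Vega, 22, p1)}.
π[title, genre, mname]: project onto (title, genre, mname) (1 duplicate(s) eliminated) → {(Atlas, p1, Sam), (Orion, p1, Sam), (Vega, p1, Sam)}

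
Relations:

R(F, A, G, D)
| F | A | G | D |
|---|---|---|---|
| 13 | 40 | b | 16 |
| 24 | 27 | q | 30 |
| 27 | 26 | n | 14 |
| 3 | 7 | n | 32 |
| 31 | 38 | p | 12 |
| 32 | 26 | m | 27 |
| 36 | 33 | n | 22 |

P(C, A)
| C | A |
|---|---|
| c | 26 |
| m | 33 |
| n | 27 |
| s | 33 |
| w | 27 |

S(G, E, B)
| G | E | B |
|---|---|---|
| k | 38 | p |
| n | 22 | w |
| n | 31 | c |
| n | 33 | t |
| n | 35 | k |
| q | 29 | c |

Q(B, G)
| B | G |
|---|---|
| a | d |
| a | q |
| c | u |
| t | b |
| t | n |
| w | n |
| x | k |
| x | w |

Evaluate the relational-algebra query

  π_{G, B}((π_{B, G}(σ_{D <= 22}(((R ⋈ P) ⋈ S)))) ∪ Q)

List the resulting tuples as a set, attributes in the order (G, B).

{(b, t), (d, a), (k, x), (n, c), (n, k), (n, t), (n, w), (q, a), (u, c), (w, x)}

R ⋈ P (natural join on A): {(24, 27, q, 30, n), (24, 27, q, 30, w), (27, 26, n, 14, c), (32, 26, m, 27, c), (36, 33, n, 22, m), (36, 33, n, 22, s)}
(R ⋈ P) ⋈ S (natural join on G): {(24, 27, q, 30, n, 29, c), (24, 27, q, 30, w, 29, c), (27, 26, n, 14, c, 22, w), (27, 26, n, 14, c, 31, c), (27, 26, n, 14, c, 33, t), (27, 26, n, 14, c, 35, k), (36, 33, n, 22, m, 22, w), (36, 33, n, 22, m, 31, c), (36, 33, n, 22, m, 33, t), (36, 33, n, 22, m, 35, k), (36, 33, n, 22, s, 22, w), (36, 33, n, 22, s, 31, c), (36, 33, n, 22, s, 33, t), (36, 33, n, 22, s, 35, k)}
Apply σ_{D <= 22}; surviving tuples: {(27, 26, n, 14, c, 22, w), (27, 26, n, 14, c, 31, c), (27, 26, n, 14, c, 33, t), (27, 26, n, 14, c, 35, k), (36, 33, n, 22, m, 22, w), (36, 33, n, 22, m, 31, c), (36, 33, n, 22, m, 33, t), (36, 33, n, 22, m, 35, k), (36, 33, n, 22, s, 22, w), (36, 33, n, 22, s, 31, c), (36, 33, n, 22, s, 33, t), (36, 33, n, 22, s, 35, k)}
Projecting to B, G (8 duplicate(s) eliminated): {(c, n), (k, n), (t, n), (w, n)}
Set union of the two operands is {(a, d), (a, q), (c, n), (c, u), (k, n), (t, b), (t, n), (w, n), (x, k), (x, w)}.
Projecting to G, B: {(b, t), (d, a), (k, x), (n, c), (n, k), (n, t), (n, w), (q, a), (u, c), (w, x)}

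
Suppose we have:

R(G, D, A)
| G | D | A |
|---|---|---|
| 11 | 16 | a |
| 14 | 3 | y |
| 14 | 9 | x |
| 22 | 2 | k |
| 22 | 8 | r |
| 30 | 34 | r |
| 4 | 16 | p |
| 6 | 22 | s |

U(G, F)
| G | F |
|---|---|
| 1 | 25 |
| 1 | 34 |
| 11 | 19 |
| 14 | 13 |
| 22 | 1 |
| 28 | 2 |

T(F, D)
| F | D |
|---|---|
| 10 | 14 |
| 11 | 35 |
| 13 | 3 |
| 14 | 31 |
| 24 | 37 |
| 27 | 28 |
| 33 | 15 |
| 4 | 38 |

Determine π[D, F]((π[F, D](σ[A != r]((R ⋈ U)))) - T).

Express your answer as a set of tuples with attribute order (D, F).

Joining R and U on G yields {(11, 16, a, 19), (14, 3, y, 13), (14, 9, x, 13), (22, 2, k, 1), (22, 8, r, 1)}.
Filtering on A != r leaves {(11, 16, a, 19), (14, 3, y, 13), (14, 9, x, 13), (22, 2, k, 1)}.
π[F, D]: project onto (F, D) → {(1, 2), (13, 3), (13, 9), (19, 16)}
Difference: {(1, 2), (13, 3), (13, 9), (19, 16)} with {(10, 14), (11, 35), (13, 3), (14, 31), (24, 37), (27, 28), (33, 15), (4, 38)} → {(1, 2), (13, 9), (19, 16)}
π[D, F]: project onto (D, F) → {(16, 19), (2, 1), (9, 13)}

{(16, 19), (2, 1), (9, 13)}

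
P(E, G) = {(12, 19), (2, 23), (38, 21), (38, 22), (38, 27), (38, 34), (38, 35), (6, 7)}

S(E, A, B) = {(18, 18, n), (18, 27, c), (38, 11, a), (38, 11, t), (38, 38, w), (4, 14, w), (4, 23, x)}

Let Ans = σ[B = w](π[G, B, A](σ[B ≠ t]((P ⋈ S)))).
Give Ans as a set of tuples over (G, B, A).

P ⋈ S (natural join on E): {(38, 21, 11, a), (38, 21, 11, t), (38, 21, 38, w), (38, 22, 11, a), (38, 22, 11, t), (38, 22, 38, w), (38, 27, 11, a), (38, 27, 11, t), (38, 27, 38, w), (38, 34, 11, a), (38, 34, 11, t), (38, 34, 38, w), (38, 35, 11, a), (38, 35, 11, t), (38, 35, 38, w)}
Selection B ≠ t: {(38, 21, 11, a), (38, 21, 38, w), (38, 22, 11, a), (38, 22, 38, w), (38, 27, 11, a), (38, 27, 38, w), (38, 34, 11, a), (38, 34, 38, w), (38, 35, 11, a), (38, 35, 38, w)}
π_{G, B, A} gives {(21, a, 11), (21, w, 38), (22, a, 11), (22, w, 38), (27, a, 11), (27, w, 38), (34, a, 11), (34, w, 38), (35, a, 11), (35, w, 38)}.
Selection B = w: {(21, w, 38), (22, w, 38), (27, w, 38), (34, w, 38), (35, w, 38)}

{(21, w, 38), (22, w, 38), (27, w, 38), (34, w, 38), (35, w, 38)}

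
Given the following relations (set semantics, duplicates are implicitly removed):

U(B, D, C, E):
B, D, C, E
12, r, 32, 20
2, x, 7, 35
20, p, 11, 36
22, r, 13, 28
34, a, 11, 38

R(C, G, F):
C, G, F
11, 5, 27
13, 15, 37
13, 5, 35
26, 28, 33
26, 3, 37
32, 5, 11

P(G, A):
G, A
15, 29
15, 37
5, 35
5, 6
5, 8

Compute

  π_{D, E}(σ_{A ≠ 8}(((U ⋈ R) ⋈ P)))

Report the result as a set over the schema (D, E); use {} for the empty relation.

Natural join on C: {(12, r, 32, 20, 5, 11), (20, p, 11, 36, 5, 27), (22, r, 13, 28, 15, 37), (22, r, 13, 28, 5, 35), (34, a, 11, 38, 5, 27)}
Natural join on G: {(12, r, 32, 20, 5, 11, 35), (12, r, 32, 20, 5, 11, 6), (12, r, 32, 20, 5, 11, 8), (20, p, 11, 36, 5, 27, 35), (20, p, 11, 36, 5, 27, 6), (20, p, 11, 36, 5, 27, 8), (22, r, 13, 28, 15, 37, 29), (22, r, 13, 28, 15, 37, 37), (22, r, 13, 28, 5, 35, 35), (22, r, 13, 28, 5, 35, 6), (22, r, 13, 28, 5, 35, 8), (34, a, 11, 38, 5, 27, 35), (34, a, 11, 38, 5, 27, 6), (34, a, 11, 38, 5, 27, 8)}
σ[A ≠ 8]: keep tuples satisfying A ≠ 8 → {(12, r, 32, 20, 5, 11, 35), (12, r, 32, 20, 5, 11, 6), (20, p, 11, 36, 5, 27, 35), (20, p, 11, 36, 5, 27, 6), (22, r, 13, 28, 15, 37, 29), (22, r, 13, 28, 15, 37, 37), (22, r, 13, 28, 5, 35, 35), (22, r, 13, 28, 5, 35, 6), (34, a, 11, 38, 5, 27, 35), (34, a, 11, 38, 5, 27, 6)}
π_{D, E} gives {(a, 38), (p, 36), (r, 20), (r, 28)} (6 duplicate(s) eliminated).

{(a, 38), (p, 36), (r, 20), (r, 28)}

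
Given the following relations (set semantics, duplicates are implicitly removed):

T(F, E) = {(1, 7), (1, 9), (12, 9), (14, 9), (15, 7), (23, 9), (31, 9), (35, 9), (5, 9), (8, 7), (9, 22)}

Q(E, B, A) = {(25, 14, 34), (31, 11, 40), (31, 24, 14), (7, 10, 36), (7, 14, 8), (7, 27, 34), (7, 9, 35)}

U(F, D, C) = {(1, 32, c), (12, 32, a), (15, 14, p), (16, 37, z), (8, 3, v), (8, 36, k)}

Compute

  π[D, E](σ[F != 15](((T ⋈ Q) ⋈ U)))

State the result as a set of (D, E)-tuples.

T ⋈ Q (natural join on E): {(1, 7, 10, 36), (1, 7, 14, 8), (1, 7, 27, 34), (1, 7, 9, 35), (15, 7, 10, 36), (15, 7, 14, 8), (15, 7, 27, 34), (15, 7, 9, 35), (8, 7, 10, 36), (8, 7, 14, 8), (8, 7, 27, 34), (8, 7, 9, 35)}
(T ⋈ Q) ⋈ U (natural join on F): {(1, 7, 10, 36, 32, c), (1, 7, 14, 8, 32, c), (1, 7, 27, 34, 32, c), (1, 7, 9, 35, 32, c), (15, 7, 10, 36, 14, p), (15, 7, 14, 8, 14, p), (15, 7, 27, 34, 14, p), (15, 7, 9, 35, 14, p), (8, 7, 10, 36, 3, v), (8, 7, 10, 36, 36, k), (8, 7, 14, 8, 3, v), (8, 7, 14, 8, 36, k), (8, 7, 27, 34, 3, v), (8, 7, 27, 34, 36, k), (8, 7, 9, 35, 3, v), (8, 7, 9, 35, 36, k)}
Apply σ_{F != 15}; surviving tuples: {(1, 7, 10, 36, 32, c), (1, 7, 14, 8, 32, c), (1, 7, 27, 34, 32, c), (1, 7, 9, 35, 32, c), (8, 7, 10, 36, 3, v), (8, 7, 10, 36, 36, k), (8, 7, 14, 8, 3, v), (8, 7, 14, 8, 36, k), (8, 7, 27, 34, 3, v), (8, 7, 27, 34, 36, k), (8, 7, 9, 35, 3, v), (8, 7, 9, 35, 36, k)}
π_{D, E} gives {(3, 7), (32, 7), (36, 7)} (9 duplicate(s) eliminated).

{(3, 7), (32, 7), (36, 7)}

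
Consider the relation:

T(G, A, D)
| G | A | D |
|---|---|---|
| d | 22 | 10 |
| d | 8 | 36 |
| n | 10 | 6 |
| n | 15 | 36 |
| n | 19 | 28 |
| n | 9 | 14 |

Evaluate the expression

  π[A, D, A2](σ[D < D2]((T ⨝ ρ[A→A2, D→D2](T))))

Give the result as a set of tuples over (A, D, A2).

ρ[A→A2, D→D2]: schema becomes (G, A2, D2); tuples unchanged.
T ⋈ ρ[A→A2, D→D2](T) (natural join on G): {(d, 22, 10, 22, 10), (d, 22, 10, 8, 36), (d, 8, 36, 22, 10), (d, 8, 36, 8, 36), (n, 10, 6, 10, 6), (n, 10, 6, 15, 36), (n, 10, 6, 19, 28), (n, 10, 6, 9, 14), (n, 15, 36, 10, 6), (n, 15, 36, 15, 36), (n, 15, 36, 19, 28), (n, 15, 36, 9, 14), (n, 19, 28, 10, 6), (n, 19, 28, 15, 36), (n, 19, 28, 19, 28), (n, 19, 28, 9, 14), (n, 9, 14, 10, 6), (n, 9, 14, 15, 36), (n, 9, 14, 19, 28), (n, 9, 14, 9, 14)}
σ[D < D2]: keep tuples satisfying D < D2 → {(d, 22, 10, 8, 36), (n, 10, 6, 15, 36), (n, 10, 6, 19, 28), (n, 10, 6, 9, 14), (n, 19, 28, 15, 36), (n, 9, 14, 15, 36), (n, 9, 14, 19, 28)}
π[A, D, A2]: project onto (A, D, A2) → {(10, 6, 15), (10, 6, 19), (10, 6, 9), (19, 28, 15), (22, 10, 8), (9, 14, 15), (9, 14, 19)}

{(10, 6, 15), (10, 6, 19), (10, 6, 9), (19, 28, 15), (22, 10, 8), (9, 14, 15), (9, 14, 19)}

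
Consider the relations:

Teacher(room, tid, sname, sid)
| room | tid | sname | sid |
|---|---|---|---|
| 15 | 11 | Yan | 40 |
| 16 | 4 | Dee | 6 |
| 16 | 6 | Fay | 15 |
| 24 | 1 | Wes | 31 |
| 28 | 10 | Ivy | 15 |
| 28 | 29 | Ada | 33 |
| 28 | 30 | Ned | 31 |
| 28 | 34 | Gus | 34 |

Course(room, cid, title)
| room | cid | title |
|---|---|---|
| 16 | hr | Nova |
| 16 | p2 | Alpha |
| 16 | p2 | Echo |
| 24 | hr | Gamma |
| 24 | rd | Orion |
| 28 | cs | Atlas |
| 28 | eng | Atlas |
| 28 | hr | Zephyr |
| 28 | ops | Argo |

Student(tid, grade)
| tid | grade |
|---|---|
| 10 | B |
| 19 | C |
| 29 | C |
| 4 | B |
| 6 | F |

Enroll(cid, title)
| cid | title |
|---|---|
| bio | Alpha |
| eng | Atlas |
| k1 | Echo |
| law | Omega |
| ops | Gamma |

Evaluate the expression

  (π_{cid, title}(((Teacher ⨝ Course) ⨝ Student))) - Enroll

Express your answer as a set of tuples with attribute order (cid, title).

{(cs, Atlas), (hr, Nova), (hr, Zephyr), (ops, Argo), (p2, Alpha), (p2, Echo)}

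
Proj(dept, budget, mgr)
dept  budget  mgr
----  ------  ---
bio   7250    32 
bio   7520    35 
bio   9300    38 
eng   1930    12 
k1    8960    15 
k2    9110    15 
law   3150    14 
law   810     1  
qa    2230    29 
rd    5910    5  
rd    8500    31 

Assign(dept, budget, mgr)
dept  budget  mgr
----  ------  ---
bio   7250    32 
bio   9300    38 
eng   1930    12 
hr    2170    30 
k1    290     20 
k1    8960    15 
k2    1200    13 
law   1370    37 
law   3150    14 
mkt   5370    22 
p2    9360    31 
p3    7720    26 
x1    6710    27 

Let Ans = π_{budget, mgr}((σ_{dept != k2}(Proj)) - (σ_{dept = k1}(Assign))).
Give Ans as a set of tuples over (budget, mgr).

{(1930, 12), (2230, 29), (3150, 14), (5910, 5), (7250, 32), (7520, 35), (810, 1), (8500, 31), (9300, 38)}

σ[dept != k2]: keep tuples satisfying dept != k2 → {(bio, 7250, 32), (bio, 7520, 35), (bio, 9300, 38), (eng, 1930, 12), (k1, 8960, 15), (law, 3150, 14), (law, 810, 1), (qa, 2230, 29), (rd, 5910, 5), (rd, 8500, 31)}
σ[dept = k1]: keep tuples satisfying dept = k1 → {(k1, 290, 20), (k1, 8960, 15)}
Set difference of the two operands is {(bio, 7250, 32), (bio, 7520, 35), (bio, 9300, 38), (eng, 1930, 12), (law, 3150, 14), (law, 810, 1), (qa, 2230, 29), (rd, 5910, 5), (rd, 8500, 31)}.
Projecting to budget, mgr: {(1930, 12), (2230, 29), (3150, 14), (5910, 5), (7250, 32), (7520, 35), (810, 1), (8500, 31), (9300, 38)}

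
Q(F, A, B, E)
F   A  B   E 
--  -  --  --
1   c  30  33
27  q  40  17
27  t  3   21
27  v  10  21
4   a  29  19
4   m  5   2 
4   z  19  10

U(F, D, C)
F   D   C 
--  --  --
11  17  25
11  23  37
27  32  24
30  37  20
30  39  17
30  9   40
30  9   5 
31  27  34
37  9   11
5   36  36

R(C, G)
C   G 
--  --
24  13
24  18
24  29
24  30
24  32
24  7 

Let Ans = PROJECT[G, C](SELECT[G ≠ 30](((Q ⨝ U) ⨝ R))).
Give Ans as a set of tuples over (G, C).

{(13, 24), (18, 24), (29, 24), (32, 24), (7, 24)}

Natural join on F: {(27, q, 40, 17, 32, 24), (27, t, 3, 21, 32, 24), (27, v, 10, 21, 32, 24)}
Natural join on C: {(27, q, 40, 17, 32, 24, 13), (27, q, 40, 17, 32, 24, 18), (27, q, 40, 17, 32, 24, 29), (27, q, 40, 17, 32, 24, 30), (27, q, 40, 17, 32, 24, 32), (27, q, 40, 17, 32, 24, 7), (27, t, 3, 21, 32, 24, 13), (27, t, 3, 21, 32, 24, 18), (27, t, 3, 21, 32, 24, 29), (27, t, 3, 21, 32, 24, 30), (27, t, 3, 21, 32, 24, 32), (27, t, 3, 21, 32, 24, 7), (27, v, 10, 21, 32, 24, 13), (27, v, 10, 21, 32, 24, 18), (27, v, 10, 21, 32, 24, 29), (27, v, 10, 21, 32, 24, 30), (27, v, 10, 21, 32, 24, 32), (27, v, 10, 21, 32, 24, 7)}
σ[G ≠ 30]: keep tuples satisfying G ≠ 30 → {(27, q, 40, 17, 32, 24, 13), (27, q, 40, 17, 32, 24, 18), (27, q, 40, 17, 32, 24, 29), (27, q, 40, 17, 32, 24, 32), (27, q, 40, 17, 32, 24, 7), (27, t, 3, 21, 32, 24, 13), (27, t, 3, 21, 32, 24, 18), (27, t, 3, 21, 32, 24, 29), (27, t, 3, 21, 32, 24, 32), (27, t, 3, 21, 32, 24, 7), (27, v, 10, 21, 32, 24, 13), (27, v, 10, 21, 32, 24, 18), (27, v, 10, 21, 32, 24, 29), (27, v, 10, 21, 32, 24, 32), (27, v, 10, 21, 32, 24, 7)}
π[G, C]: project onto (G, C) (10 duplicate(s) eliminated) → {(13, 24), (18, 24), (29, 24), (32, 24), (7, 24)}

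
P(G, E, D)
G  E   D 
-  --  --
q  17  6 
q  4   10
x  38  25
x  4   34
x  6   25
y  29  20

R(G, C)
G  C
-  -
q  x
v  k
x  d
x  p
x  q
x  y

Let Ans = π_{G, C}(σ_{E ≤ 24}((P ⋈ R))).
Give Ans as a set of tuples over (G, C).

{(q, x), (x, d), (x, p), (x, q), (x, y)}

Joining P and R on G yields {(q, 17, 6, x), (q, 4, 10, x), (x, 38, 25, d), (x, 38, 25, p), (x, 38, 25, q), (x, 38, 25, y), (x, 4, 34, d), (x, 4, 34, p), (x, 4, 34, q), (x, 4, 34, y), (x, 6, 25, d), (x, 6, 25, p), (x, 6, 25, q), (x, 6, 25, y)}.
Selection E ≤ 24: {(q, 17, 6, x), (q, 4, 10, x), (x, 4, 34, d), (x, 4, 34, p), (x, 4, 34, q), (x, 4, 34, y), (x, 6, 25, d), (x, 6, 25, p), (x, 6, 25, q), (x, 6, 25, y)}
π_{G, C} gives {(q, x), (x, d), (x, p), (x, q), (x, y)} (5 duplicate(s) eliminated).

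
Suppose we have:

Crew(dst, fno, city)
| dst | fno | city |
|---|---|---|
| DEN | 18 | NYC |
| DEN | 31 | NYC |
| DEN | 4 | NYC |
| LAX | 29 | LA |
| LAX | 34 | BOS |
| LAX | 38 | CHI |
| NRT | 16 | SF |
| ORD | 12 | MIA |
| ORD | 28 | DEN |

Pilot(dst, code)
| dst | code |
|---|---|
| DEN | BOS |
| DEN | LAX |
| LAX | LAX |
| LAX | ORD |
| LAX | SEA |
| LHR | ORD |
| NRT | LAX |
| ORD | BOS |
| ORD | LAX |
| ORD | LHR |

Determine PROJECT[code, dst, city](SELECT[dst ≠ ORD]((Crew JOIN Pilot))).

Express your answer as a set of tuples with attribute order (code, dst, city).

{(BOS, DEN, NYC), (LAX, DEN, NYC), (LAX, LAX, BOS), (LAX, LAX, CHI), (LAX, LAX, LA), (LAX, NRT, SF), (ORD, LAX, BOS), (ORD, LAX, CHI), (ORD, LAX, LA), (SEA, LAX, BOS), (SEA, LAX, CHI), (SEA, LAX, LA)}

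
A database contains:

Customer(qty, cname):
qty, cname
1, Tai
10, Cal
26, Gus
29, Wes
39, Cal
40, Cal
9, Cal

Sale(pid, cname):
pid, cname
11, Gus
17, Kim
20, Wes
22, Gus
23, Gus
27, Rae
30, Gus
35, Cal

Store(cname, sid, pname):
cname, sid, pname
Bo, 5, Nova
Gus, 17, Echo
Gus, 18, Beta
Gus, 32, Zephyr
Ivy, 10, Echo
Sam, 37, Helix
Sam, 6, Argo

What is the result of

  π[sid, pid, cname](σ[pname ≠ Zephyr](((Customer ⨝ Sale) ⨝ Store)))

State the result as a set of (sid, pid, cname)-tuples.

Natural join on cname: {(10, Cal, 35), (26, Gus, 11), (26, Gus, 22), (26, Gus, 23), (26, Gus, 30), (29, Wes, 20), (39, Cal, 35), (40, Cal, 35), (9, Cal, 35)}
Natural join on cname: {(26, Gus, 11, 17, Echo), (26, Gus, 11, 18, Beta), (26, Gus, 11, 32, Zephyr), (26, Gus, 22, 17, Echo), (26, Gus, 22, 18, Beta), (26, Gus, 22, 32, Zephyr), (26, Gus, 23, 17, Echo), (26, Gus, 23, 18, Beta), (26, Gus, 23, 32, Zephyr), (26, Gus, 30, 17, Echo), (26, Gus, 30, 18, Beta), (26, Gus, 30, 32, Zephyr)}
Selection pname ≠ Zephyr: {(26, Gus, 11, 17, Echo), (26, Gus, 11, 18, Beta), (26, Gus, 22, 17, Echo), (26, Gus, 22, 18, Beta), (26, Gus, 23, 17, Echo), (26, Gus, 23, 18, Beta), (26, Gus, 30, 17, Echo), (26, Gus, 30, 18, Beta)}
Keep only column(s) sid, pid, cname: {(17, 11, Gus), (17, 22, Gus), (17, 23, Gus), (17, 30, Gus), (18, 11, Gus), (18, 22, Gus), (18, 23, Gus), (18, 30, Gus)}

{(17, 11, Gus), (17, 22, Gus), (17, 23, Gus), (17, 30, Gus), (18, 11, Gus), (18, 22, Gus), (18, 23, Gus), (18, 30, Gus)}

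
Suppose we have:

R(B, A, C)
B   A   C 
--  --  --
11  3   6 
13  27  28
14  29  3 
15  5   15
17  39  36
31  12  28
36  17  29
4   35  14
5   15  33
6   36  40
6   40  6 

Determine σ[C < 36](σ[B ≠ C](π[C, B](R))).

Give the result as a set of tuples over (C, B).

{(14, 4), (28, 13), (28, 31), (29, 36), (3, 14), (33, 5), (6, 11)}

π_{C, B} gives {(14, 4), (15, 15), (28, 13), (28, 31), (29, 36), (3, 14), (33, 5), (36, 17), (40, 6), (6, 11), (6, 6)}.
Apply σ_{B ≠ C}; surviving tuples: {(14, 4), (28, 13), (28, 31), (29, 36), (3, 14), (33, 5), (36, 17), (40, 6), (6, 11)}
Apply σ_{C < 36}; surviving tuples: {(14, 4), (28, 13), (28, 31), (29, 36), (3, 14), (33, 5), (6, 11)}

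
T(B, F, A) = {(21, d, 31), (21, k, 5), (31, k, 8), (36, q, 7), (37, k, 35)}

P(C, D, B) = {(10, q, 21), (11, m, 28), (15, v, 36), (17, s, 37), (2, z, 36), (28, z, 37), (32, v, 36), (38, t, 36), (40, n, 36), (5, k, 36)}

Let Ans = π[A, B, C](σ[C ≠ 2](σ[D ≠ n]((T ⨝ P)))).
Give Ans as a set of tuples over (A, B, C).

{(31, 21, 10), (35, 37, 17), (35, 37, 28), (5, 21, 10), (7, 36, 15), (7, 36, 32), (7, 36, 38), (7, 36, 5)}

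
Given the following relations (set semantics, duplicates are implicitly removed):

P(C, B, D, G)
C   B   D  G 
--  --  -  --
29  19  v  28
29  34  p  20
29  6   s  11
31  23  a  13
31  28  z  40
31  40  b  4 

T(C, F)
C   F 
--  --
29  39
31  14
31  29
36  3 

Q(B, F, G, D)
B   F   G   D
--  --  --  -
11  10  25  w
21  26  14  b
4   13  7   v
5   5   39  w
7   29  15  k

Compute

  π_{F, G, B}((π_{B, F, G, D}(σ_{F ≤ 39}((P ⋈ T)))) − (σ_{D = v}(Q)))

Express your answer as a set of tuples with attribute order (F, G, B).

{(14, 13, 23), (14, 4, 40), (14, 40, 28), (29, 13, 23), (29, 4, 40), (29, 40, 28), (39, 11, 6), (39, 20, 34), (39, 28, 19)}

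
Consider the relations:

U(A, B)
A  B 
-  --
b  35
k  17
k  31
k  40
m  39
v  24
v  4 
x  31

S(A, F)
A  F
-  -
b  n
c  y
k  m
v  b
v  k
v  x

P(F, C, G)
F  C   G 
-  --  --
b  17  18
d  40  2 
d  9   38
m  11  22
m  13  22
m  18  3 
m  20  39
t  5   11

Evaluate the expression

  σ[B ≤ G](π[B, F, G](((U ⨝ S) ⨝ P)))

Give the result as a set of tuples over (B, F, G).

{(17, m, 22), (17, m, 39), (31, m, 39), (4, b, 18)}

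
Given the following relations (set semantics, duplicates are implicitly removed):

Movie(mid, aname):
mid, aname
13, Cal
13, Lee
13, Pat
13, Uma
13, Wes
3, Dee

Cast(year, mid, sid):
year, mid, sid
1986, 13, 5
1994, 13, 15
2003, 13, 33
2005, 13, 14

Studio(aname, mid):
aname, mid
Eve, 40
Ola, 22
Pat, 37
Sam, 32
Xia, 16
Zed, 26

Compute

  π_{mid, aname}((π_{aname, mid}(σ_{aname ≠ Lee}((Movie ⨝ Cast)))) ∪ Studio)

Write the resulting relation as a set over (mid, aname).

{(13, Cal), (13, Pat), (13, Uma), (13, Wes), (16, Xia), (22, Ola), (26, Zed), (32, Sam), (37, Pat), (40, Eve)}

Natural join on mid: {(13, Cal, 1986, 5), (13, Cal, 1994, 15), (13, Cal, 2003, 33), (13, Cal, 2005, 14), (13, Lee, 1986, 5), (13, Lee, 1994, 15), (13, Lee, 2003, 33), (13, Lee, 2005, 14), (13, Pat, 1986, 5), (13, Pat, 1994, 15), (13, Pat, 2003, 33), (13, Pat, 2005, 14), (13, Uma, 1986, 5), (13, Uma, 1994, 15), (13, Uma, 2003, 33), (13, Uma, 2005, 14), (13, Wes, 1986, 5), (13, Wes, 1994, 15), (13, Wes, 2003, 33), (13, Wes, 2005, 14)}
Apply σ_{aname ≠ Lee}; surviving tuples: {(13, Cal, 1986, 5), (13, Cal, 1994, 15), (13, Cal, 2003, 33), (13, Cal, 2005, 14), (13, Pat, 1986, 5), (13, Pat, 1994, 15), (13, Pat, 2003, 33), (13, Pat, 2005, 14), (13, Uma, 1986, 5), (13, Uma, 1994, 15), (13, Uma, 2003, 33), (13, Uma, 2005, 14), (13, Wes, 1986, 5), (13, Wes, 1994, 15), (13, Wes, 2003, 33), (13, Wes, 2005, 14)}
Projecting to aname, mid (12 duplicate(s) eliminated): {(Cal, 13), (Pat, 13), (Uma, 13), (Wes, 13)}
Set union of the two operands is {(Cal, 13), (Eve, 40), (Ola, 22), (Pat, 13), (Pat, 37), (Sam, 32), (Uma, 13), (Wes, 13), (Xia, 16), (Zed, 26)}.
Projecting to mid, aname: {(13, Cal), (13, Pat), (13, Uma), (13, Wes), (16, Xia), (22, Ola), (26, Zed), (32, Sam), (37, Pat), (40, Eve)}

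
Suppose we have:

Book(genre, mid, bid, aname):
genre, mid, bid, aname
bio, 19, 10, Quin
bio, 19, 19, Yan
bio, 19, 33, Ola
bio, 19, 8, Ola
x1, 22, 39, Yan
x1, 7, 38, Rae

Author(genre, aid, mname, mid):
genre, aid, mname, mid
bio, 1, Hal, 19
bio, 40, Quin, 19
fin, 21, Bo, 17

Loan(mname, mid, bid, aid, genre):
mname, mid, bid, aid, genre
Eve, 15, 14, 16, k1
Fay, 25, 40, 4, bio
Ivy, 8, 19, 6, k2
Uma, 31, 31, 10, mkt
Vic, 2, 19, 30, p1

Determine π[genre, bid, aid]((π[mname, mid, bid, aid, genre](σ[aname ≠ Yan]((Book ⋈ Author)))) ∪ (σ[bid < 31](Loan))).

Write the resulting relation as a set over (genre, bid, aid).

Joining Book and Author on genre, mid yields {(bio, 19, 10, Quin, 1, Hal), (bio, 19, 10, Quin, 40, Quin), (bio, 19, 19, Yan, 1, Hal), (bio, 19, 19, Yan, 40, Quin), (bio, 19, 33, Ola, 1, Hal), (bio, 19, 33, Ola, 40, Quin), (bio, 19, 8, Ola, 1, Hal), (bio, 19, 8, Ola, 40, Quin)}.
σ[aname ≠ Yan]: keep tuples satisfying aname ≠ Yan → {(bio, 19, 10, Quin, 1, Hal), (bio, 19, 10, Quin, 40, Quin), (bio, 19, 33, Ola, 1, Hal), (bio, 19, 33, Ola, 40, Quin), (bio, 19, 8, Ola, 1, Hal), (bio, 19, 8, Ola, 40, Quin)}
π[mname, mid, bid, aid, genre]: project onto (mname, mid, bid, aid, genre) → {(Hal, 19, 10, 1, bio), (Hal, 19, 33, 1, bio), (Hal, 19, 8, 1, bio), (Quin, 19, 10, 40, bio), (Quin, 19, 33, 40, bio), (Quin, 19, 8, 40, bio)}
σ[bid < 31]: keep tuples satisfying bid < 31 → {(Eve, 15, 14, 16, k1), (Ivy, 8, 19, 6, k2), (Vic, 2, 19, 30, p1)}
Set union of the two operands is {(Eve, 15, 14, 16, k1), (Hal, 19, 10, 1, bio), (Hal, 19, 33, 1, bio), (Hal, 19, 8, 1, bio), (Ivy, 8, 19, 6, k2), (Quin, 19, 10, 40, bio), (Quin, 19, 33, 40, bio), (Quin, 19, 8, 40, bio), (Vic, 2, 19, 30, p1)}.
π[genre, bid, aid]: project onto (genre, bid, aid) → {(bio, 10, 1), (bio, 10, 40), (bio, 33, 1), (bio, 33, 40), (bio, 8, 1), (bio, 8, 40), (k1, 14, 16), (k2, 19, 6), (p1, 19, 30)}

{(bio, 10, 1), (bio, 10, 40), (bio, 33, 1), (bio, 33, 40), (bio, 8, 1), (bio, 8, 40), (k1, 14, 16), (k2, 19, 6), (p1, 19, 30)}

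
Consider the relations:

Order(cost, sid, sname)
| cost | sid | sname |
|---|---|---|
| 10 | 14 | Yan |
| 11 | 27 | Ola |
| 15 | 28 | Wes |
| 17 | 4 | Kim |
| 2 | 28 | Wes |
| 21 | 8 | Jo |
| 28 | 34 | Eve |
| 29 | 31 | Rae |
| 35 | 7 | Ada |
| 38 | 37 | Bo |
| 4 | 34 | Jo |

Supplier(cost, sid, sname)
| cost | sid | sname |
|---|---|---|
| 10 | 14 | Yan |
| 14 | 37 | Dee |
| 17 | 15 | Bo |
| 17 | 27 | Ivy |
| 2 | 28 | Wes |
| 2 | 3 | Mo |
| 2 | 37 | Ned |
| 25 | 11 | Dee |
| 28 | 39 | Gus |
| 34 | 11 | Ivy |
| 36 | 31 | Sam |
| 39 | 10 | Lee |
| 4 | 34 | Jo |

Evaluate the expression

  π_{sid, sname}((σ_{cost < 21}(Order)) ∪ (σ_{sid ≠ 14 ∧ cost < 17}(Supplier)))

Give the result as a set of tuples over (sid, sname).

Filtering on cost < 21 leaves {(10, 14, Yan), (11, 27, Ola), (15, 28, Wes), (17, 4, Kim), (2, 28, Wes), (4, 34, Jo)}.
Filtering on sid ≠ 14 ∧ cost < 17 leaves {(14, 37, Dee), (2, 28, Wes), (2, 3, Mo), (2, 37, Ned), (4, 34, Jo)}.
Taking the union: {(10, 14, Yan), (11, 27, Ola), (14, 37, Dee), (15, 28, Wes), (17, 4, Kim), (2, 28, Wes), (2, 3, Mo), (2, 37, Ned), (4, 34, Jo)}
π_{sid, sname} gives {(14, Yan), (27, Ola), (28, Wes), (3, Mo), (34, Jo), (37, Dee), (37, Ned), (4, Kim)} (1 duplicate(s) eliminated).

{(14, Yan), (27, Ola), (28, Wes), (3, Mo), (34, Jo), (37, Dee), (37, Ned), (4, Kim)}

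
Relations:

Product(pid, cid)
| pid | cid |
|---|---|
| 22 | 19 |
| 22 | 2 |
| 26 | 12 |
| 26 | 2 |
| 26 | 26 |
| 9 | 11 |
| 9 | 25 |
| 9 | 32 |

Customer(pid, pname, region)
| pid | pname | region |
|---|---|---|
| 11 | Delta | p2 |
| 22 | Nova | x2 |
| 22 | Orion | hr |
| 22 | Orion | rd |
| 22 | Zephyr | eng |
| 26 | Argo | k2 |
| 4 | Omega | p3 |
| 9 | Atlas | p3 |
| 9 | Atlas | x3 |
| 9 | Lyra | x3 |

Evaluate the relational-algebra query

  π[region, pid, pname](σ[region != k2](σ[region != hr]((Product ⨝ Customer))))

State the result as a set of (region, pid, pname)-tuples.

Joining Product and Customer on pid yields {(22, 19, Nova, x2), (22, 19, Orion, hr), (22, 19, Orion, rd), (22, 19, Zephyr, eng), (22, 2, Nova, x2), (22, 2, Orion, hr), (22, 2, Orion, rd), (22, 2, Zephyr, eng), (26, 12, Argo, k2), (26, 2, Argo, k2), (26, 26, Argo, k2), (9, 11, Atlas, p3), (9, 11, Atlas, x3), (9, 11, Lyra, x3), (9, 25, Atlas, p3), (9, 25, Atlas, x3), (9, 25, Lyra, x3), (9, 32, Atlas, p3), (9, 32, Atlas, x3), (9, 32, Lyra, x3)}.
Apply σ_{region != hr}; surviving tuples: {(22, 19, Nova, x2), (22, 19, Orion, rd), (22, 19, Zephyr, eng), (22, 2, Nova, x2), (22, 2, Orion, rd), (22, 2, Zephyr, eng), (26, 12, Argo, k2), (26, 2, Argo, k2), (26, 26, Argo, k2), (9, 11, Atlas, p3), (9, 11, Atlas, x3), (9, 11, Lyra, x3), (9, 25, Atlas, p3), (9, 25, Atlas, x3), (9, 25, Lyra, x3), (9, 32, Atlas, p3), (9, 32, Atlas, x3), (9, 32, Lyra, x3)}
Apply σ_{region != k2}; surviving tuples: {(22, 19, Nova, x2), (22, 19, Orion, rd), (22, 19, Zephyr, eng), (22, 2, Nova, x2), (22, 2, Orion, rd), (22, 2, Zephyr, eng), (9, 11, Atlas, p3), (9, 11, Atlas, x3), (9, 11, Lyra, x3), (9, 25, Atlas, p3), (9, 25, Atlas, x3), (9, 25, Lyra, x3), (9, 32, Atlas, p3), (9, 32, Atlas, x3), (9, 32, Lyra, x3)}
Keep only column(s) region, pid, pname (9 duplicate(s) eliminated): {(eng, 22, Zephyr), (p3, 9, Atlas), (rd, 22, Orion), (x2, 22, Nova), (x3, 9, Atlas), (x3, 9, Lyra)}

{(eng, 22, Zephyr), (p3, 9, Atlas), (rd, 22, Orion), (x2, 22, Nova), (x3, 9, Atlas), (x3, 9, Lyra)}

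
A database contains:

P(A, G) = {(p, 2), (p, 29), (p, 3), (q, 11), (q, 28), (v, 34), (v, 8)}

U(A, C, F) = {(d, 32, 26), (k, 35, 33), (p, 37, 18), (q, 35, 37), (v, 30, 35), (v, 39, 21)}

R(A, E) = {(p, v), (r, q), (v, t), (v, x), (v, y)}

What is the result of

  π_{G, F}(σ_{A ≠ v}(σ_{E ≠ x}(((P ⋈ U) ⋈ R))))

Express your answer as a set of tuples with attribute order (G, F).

{(2, 18), (29, 18), (3, 18)}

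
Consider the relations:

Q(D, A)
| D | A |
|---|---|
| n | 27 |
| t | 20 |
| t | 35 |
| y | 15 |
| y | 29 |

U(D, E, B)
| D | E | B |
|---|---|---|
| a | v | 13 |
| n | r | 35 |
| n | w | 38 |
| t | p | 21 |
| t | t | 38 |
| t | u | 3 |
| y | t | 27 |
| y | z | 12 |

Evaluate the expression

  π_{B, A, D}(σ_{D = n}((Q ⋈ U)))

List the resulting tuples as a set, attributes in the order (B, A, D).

Q ⋈ U (natural join on D): {(n, 27, r, 35), (n, 27, w, 38), (t, 20, p, 21), (t, 20, t, 38), (t, 20, u, 3), (t, 35, p, 21), (t, 35, t, 38), (t, 35, u, 3), (y, 15, t, 27), (y, 15, z, 12), (y, 29, t, 27), (y, 29, z, 12)}
Selection D = n: {(n, 27, r, 35), (n, 27, w, 38)}
Keep only column(s) B, A, D: {(35, 27, n), (38, 27, n)}

{(35, 27, n), (38, 27, n)}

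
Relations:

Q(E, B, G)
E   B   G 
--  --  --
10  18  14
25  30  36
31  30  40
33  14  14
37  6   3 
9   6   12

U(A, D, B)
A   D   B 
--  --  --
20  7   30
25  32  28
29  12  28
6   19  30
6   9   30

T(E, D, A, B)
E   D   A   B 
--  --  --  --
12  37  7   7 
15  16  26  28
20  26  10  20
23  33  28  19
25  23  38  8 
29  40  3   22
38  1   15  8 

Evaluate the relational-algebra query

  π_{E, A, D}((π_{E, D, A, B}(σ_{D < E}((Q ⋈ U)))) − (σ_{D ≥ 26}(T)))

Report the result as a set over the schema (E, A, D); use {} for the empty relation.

Joining Q and U on B yields {(25, 30, 36, 20, 7), (25, 30, 36, 6, 19), (25, 30, 36, 6, 9), (31, 30, 40, 20, 7), (31, 30, 40, 6, 19), (31, 30, 40, 6, 9)}.
Filtering on D < E leaves {(25, 30, 36, 20, 7), (25, 30, 36, 6, 19), (25, 30, 36, 6, 9), (31, 30, 40, 20, 7), (31, 30, 40, 6, 19), (31, 30, 40, 6, 9)}.
Keep only column(s) E, D, A, B: {(25, 19, 6, 30), (25, 7, 20, 30), (25, 9, 6, 30), (31, 19, 6, 30), (31, 7, 20, 30), (31, 9, 6, 30)}
Filtering on D ≥ 26 leaves {(12, 37, 7, 7), (20, 26, 10, 20), (23, 33, 28, 19), (29, 40, 3, 22)}.
Difference: {(25, 19, 6, 30), (25, 7, 20, 30), (25, 9, 6, 30), (31, 19, 6, 30), (31, 7, 20, 30), (31, 9, 6, 30)} with {(12, 37, 7, 7), (20, 26, 10, 20), (23, 33, 28, 19), (29, 40, 3, 22)} → {(25, 19, 6, 30), (25, 7, 20, 30), (25, 9, 6, 30), (31, 19, 6, 30), (31, 7, 20, 30), (31, 9, 6, 30)}
Keep only column(s) E, A, D: {(25, 20, 7), (25, 6, 19), (25, 6, 9), (31, 20, 7), (31, 6, 19), (31, 6, 9)}

{(25, 20, 7), (25, 6, 19), (25, 6, 9), (31, 20, 7), (31, 6, 19), (31, 6, 9)}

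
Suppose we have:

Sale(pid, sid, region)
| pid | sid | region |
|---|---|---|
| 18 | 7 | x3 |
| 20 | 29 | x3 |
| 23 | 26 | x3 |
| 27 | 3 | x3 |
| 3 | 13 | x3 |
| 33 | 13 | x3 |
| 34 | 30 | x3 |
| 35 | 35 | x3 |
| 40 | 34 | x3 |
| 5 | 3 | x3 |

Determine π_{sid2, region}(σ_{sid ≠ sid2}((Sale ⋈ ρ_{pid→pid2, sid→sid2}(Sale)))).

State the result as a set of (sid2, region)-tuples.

ρ[pid→pid2, sid→sid2]: schema becomes (pid2, sid2, region); tuples unchanged.
Natural join on region: {(18, 7, x3, 18, 7), (18, 7, x3, 20, 29), (18, 7, x3, 23, 26), (18, 7, x3, 27, 3), (18, 7, x3, 3, 13), (18, 7, x3, 33, 13), (18, 7, x3, 34, 30), (18, 7, x3, 35, 35), (18, 7, x3, 40, 34), (18, 7, x3, 5, 3), (20, 29, x3, 18, 7), (20, 29, x3, 20, 29), (20, 29, x3, 23, 26), (20, 29, x3, 27, 3), (20, 29, x3, 3, 13), (20, 29, x3, 33, 13), (20, 29, x3, 34, 30), (20, 29, x3, 35, 35), (20, 29, x3, 40, 34), (20, 29, x3, 5, 3), (23, 26, x3, 18, 7), (23, 26, x3, 20, 29), (23, 26, x3, 23, 26), (23, 26, x3, 27, 3), (23, 26, x3, 3, 13), (23, 26, x3, 33, 13), (23, 26, x3, 34, 30), (23, 26, x3, 35, 35), (23, 26, x3, 40, 34), (23, 26, x3, 5, 3), (27, 3, x3, 18, 7), (27, 3, x3, 20, 29), (27, 3, x3, 23, 26), (27, 3, x3, 27, 3), (27, 3, x3, 3, 13), (27, 3, x3, 33, 13), (27, 3, x3, 34, 30), (27, 3, x3, 35, 35), (27, 3, x3, 40, 34), (27, 3, x3, 5, 3), (3, 13, x3, 18, 7), (3, 13, x3, 20, 29), (3, 13, x3, 23, 26), (3, 13, x3, 27, 3), (3, 13, x3, 3, 13), (3, 13, x3, 33, 13), (3, 13, x3, 34, 30), (3, 13, x3, 35, 35), (3, 13, x3, 40, 34), (3, 13, x3, 5, 3), (33, 13, x3, 18, 7), (33, 13, x3, 20, 29), (33, 13, x3, 23, 26), (33, 13, x3, 27, 3), (33, 13, x3, 3, 13), (33, 13, x3, 33, 13), (33, 13, x3, 34, 30), (33, 13, x3, 35, 35), (33, 13, x3, 40, 34), (33, 13, x3, 5, 3), (34, 30, x3, 18, 7), (34, 30, x3, 20, 29), (34, 30, x3, 23, 26), (34, 30, x3, 27, 3), (34, 30, x3, 3, 13), (34, 30, x3, 33, 13), (34, 30, x3, 34, 30), (34, 30, x3, 35, 35), (34, 30, x3, 40, 34), (34, 30, x3, 5, 3), (35, 35, x3, 18, 7), (35, 35, x3, 20, 29), (35, 35, x3, 23, 26), (35, 35, x3, 27, 3), (35, 35, x3, 3, 13), (35, 35, x3, 33, 13), (35, 35, x3, 34, 30), (35, 35, x3, 35, 35), (35, 35, x3, 40, 34), (35, 35, x3, 5, 3), (40, 34, x3, 18, 7), (40, 34, x3, 20, 29), (40, 34, x3, 23, 26), (40, 34, x3, 27, 3), (40, 34, x3, 3, 13), (40, 34, x3, 33, 13), (40, 34, x3, 34, 30), (40, 34, x3, 35, 35), (40, 34, x3, 40, 34), (40, 34, x3, 5, 3), (5, 3, x3, 18, 7), (5, 3, x3, 20, 29), (5, 3, x3, 23, 26), (5, 3, x3, 27, 3), (5, 3, x3, 3, 13), (5, 3, x3, 33, 13), (5, 3, x3, 34, 30), (5, 3, x3, 35, 35), (5, 3, x3, 40, 34), (5, 3, x3, 5, 3)}
Selection sid ≠ sid2: {(18, 7, x3, 20, 29), (18, 7, x3, 23, 26), (18, 7, x3, 27, 3), (18, 7, x3, 3, 13), (18, 7, x3, 33, 13), (18, 7, x3, 34, 30), (18, 7, x3, 35, 35), (18, 7, x3, 40, 34), (18, 7, x3, 5, 3), (20, 29, x3, 18, 7), (20, 29, x3, 23, 26), (20, 29, x3, 27, 3), (20, 29, x3, 3, 13), (20, 29, x3, 33, 13), (20, 29, x3, 34, 30), (20, 29, x3, 35, 35), (20, 29, x3, 40, 34), (20, 29, x3, 5, 3), (23, 26, x3, 18, 7), (23, 26, x3, 20, 29), (23, 26, x3, 27, 3), (23, 26, x3, 3, 13), (23, 26, x3, 33, 13), (23, 26, x3, 34, 30), (23, 26, x3, 35, 35), (23, 26, x3, 40, 34), (23, 26, x3, 5, 3), (27, 3, x3, 18, 7), (27, 3, x3, 20, 29), (27, 3, x3, 23, 26), (27, 3, x3, 3, 13), (27, 3, x3, 33, 13), (27, 3, x3, 34, 30), (27, 3, x3, 35, 35), (27, 3, x3, 40, 34), (3, 13, x3, 18, 7), (3, 13, x3, 20, 29), (3, 13, x3, 23, 26), (3, 13, x3, 27, 3), (3, 13, x3, 34, 30), (3, 13, x3, 35, 35), (3, 13, x3, 40, 34), (3, 13, x3, 5, 3), (33, 13, x3, 18, 7), (33, 13, x3, 20, 29), (33, 13, x3, 23, 26), (33, 13, x3, 27, 3), (33, 13, x3, 34, 30), (33, 13, x3, 35, 35), (33, 13, x3, 40, 34), (33, 13, x3, 5, 3), (34, 30, x3, 18, 7), (34, 30, x3, 20, 29), (34, 30, x3, 23, 26), (34, 30, x3, 27, 3), (34, 30, x3, 3, 13), (34, 30, x3, 33, 13), (34, 30, x3, 35, 35), (34, 30, x3, 40, 34), (34, 30, x3, 5, 3), (35, 35, x3, 18, 7), (35, 35, x3, 20, 29), (35, 35, x3, 23, 26), (35, 35, x3, 27, 3), (35, 35, x3, 3, 13), (35, 35, x3, 33, 13), (35, 35, x3, 34, 30), (35, 35, x3, 40, 34), (35, 35, x3, 5, 3), (40, 34, x3, 18, 7), (40, 34, x3, 20, 29), (40, 34, x3, 23, 26), (40, 34, x3, 27, 3), (40, 34, x3, 3, 13), (40, 34, x3, 33, 13), (40, 34, x3, 34, 30), (40, 34, x3, 35, 35), (40, 34, x3, 5, 3), (5, 3, x3, 18, 7), (5, 3, x3, 20, 29), (5, 3, x3, 23, 26), (5, 3, x3, 3, 13), (5, 3, x3, 33, 13), (5, 3, x3, 34, 30), (5, 3, x3, 35, 35), (5, 3, x3, 40, 34)}
Projecting to sid2, region (78 duplicate(s) eliminated): {(13, x3), (26, x3), (29, x3), (3, x3), (30, x3), (34, x3), (35, x3), (7, x3)}

{(13, x3), (26, x3), (29, x3), (3, x3), (30, x3), (34, x3), (35, x3), (7, x3)}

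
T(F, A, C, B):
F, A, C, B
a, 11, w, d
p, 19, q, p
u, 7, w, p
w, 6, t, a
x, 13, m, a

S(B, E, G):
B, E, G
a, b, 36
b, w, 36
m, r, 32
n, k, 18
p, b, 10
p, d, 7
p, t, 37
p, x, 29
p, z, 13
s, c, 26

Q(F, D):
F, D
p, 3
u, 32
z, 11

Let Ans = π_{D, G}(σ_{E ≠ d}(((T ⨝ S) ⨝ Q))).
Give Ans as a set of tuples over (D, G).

{(3, 10), (3, 13), (3, 29), (3, 37), (32, 10), (32, 13), (32, 29), (32, 37)}

Joining T and S on B yields {(p, 19, q, p, b, 10), (p, 19, q, p, d, 7), (p, 19, q, p, t, 37), (p, 19, q, p, x, 29), (p, 19, q, p, z, 13), (u, 7, w, p, b, 10), (u, 7, w, p, d, 7), (u, 7, w, p, t, 37), (u, 7, w, p, x, 29), (u, 7, w, p, z, 13), (w, 6, t, a, b, 36), (x, 13, m, a, b, 36)}.
Joining (T ⨝ S) and Q on F yields {(p, 19, q, p, b, 10, 3), (p, 19, q, p, d, 7, 3), (p, 19, q, p, t, 37, 3), (p, 19, q, p, x, 29, 3), (p, 19, q, p, z, 13, 3), (u, 7, w, p, b, 10, 32), (u, 7, w, p, d, 7, 32), (u, 7, w, p, t, 37, 32), (u, 7, w, p, x, 29, 32), (u, 7, w, p, z, 13, 32)}.
Filtering on E ≠ d leaves {(p, 19, q, p, b, 10, 3), (p, 19, q, p, t, 37, 3), (p, 19, q, p, x, 29, 3), (p, 19, q, p, z, 13, 3), (u, 7, w, p, b, 10, 32), (u, 7, w, p, t, 37, 32), (u, 7, w, p, x, 29, 32), (u, 7, w, p, z, 13, 32)}.
Projecting to D, G: {(3, 10), (3, 13), (3, 29), (3, 37), (32, 10), (32, 13), (32, 29), (32, 37)}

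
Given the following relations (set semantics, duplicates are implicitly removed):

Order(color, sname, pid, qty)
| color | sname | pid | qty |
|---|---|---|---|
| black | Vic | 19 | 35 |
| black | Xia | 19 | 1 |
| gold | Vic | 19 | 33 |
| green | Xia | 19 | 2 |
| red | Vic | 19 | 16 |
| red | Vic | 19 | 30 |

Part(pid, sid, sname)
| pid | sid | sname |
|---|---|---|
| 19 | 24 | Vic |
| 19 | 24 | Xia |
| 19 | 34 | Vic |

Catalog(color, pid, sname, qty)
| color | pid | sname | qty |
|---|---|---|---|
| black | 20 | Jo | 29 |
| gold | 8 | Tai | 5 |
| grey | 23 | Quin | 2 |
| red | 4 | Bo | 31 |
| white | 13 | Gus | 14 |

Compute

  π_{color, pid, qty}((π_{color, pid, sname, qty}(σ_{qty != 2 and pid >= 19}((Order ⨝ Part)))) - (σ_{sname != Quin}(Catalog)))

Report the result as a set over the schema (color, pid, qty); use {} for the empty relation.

Joining Order and Part on sname, pid yields {(black, Vic, 19, 35, 24), (black, Vic, 19, 35, 34), (black, Xia, 19, 1, 24), (gold, Vic, 19, 33, 24), (gold, Vic, 19, 33, 34), (green, Xia, 19, 2, 24), (red, Vic, 19, 16, 24), (red, Vic, 19, 16, 34), (red, Vic, 19, 30, 24), (red, Vic, 19, 30, 34)}.
Selection qty != 2 and pid >= 19: {(black, Vic, 19, 35, 24), (black, Vic, 19, 35, 34), (black, Xia, 19, 1, 24), (gold, Vic, 19, 33, 24), (gold, Vic, 19, 33, 34), (red, Vic, 19, 16, 24), (red, Vic, 19, 16, 34), (red, Vic, 19, 30, 24), (red, Vic, 19, 30, 34)}
Keep only column(s) color, pid, sname, qty (4 duplicate(s) eliminated): {(black, 19, Vic, 35), (black, 19, Xia, 1), (gold, 19, Vic, 33), (red, 19, Vic, 16), (red, 19, Vic, 30)}
Selection sname != Quin: {(black, 20, Jo, 29), (gold, 8, Tai, 5), (red, 4, Bo, 31), (white, 13, Gus, 14)}
Taking the difference: {(black, 19, Vic, 35), (black, 19, Xia, 1), (gold, 19, Vic, 33), (red, 19, Vic, 16), (red, 19, Vic, 30)}
Keep only column(s) color, pid, qty: {(black, 19, 1), (black, 19, 35), (gold, 19, 33), (red, 19, 16), (red, 19, 30)}

{(black, 19, 1), (black, 19, 35), (gold, 19, 33), (red, 19, 16), (red, 19, 30)}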